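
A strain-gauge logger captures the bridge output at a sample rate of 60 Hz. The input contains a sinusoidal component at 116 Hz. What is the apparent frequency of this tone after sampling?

116 Hz mod fs = 56 Hz.
56 Hz > fs/2 = 30 Hz, folds to fs − 56 Hz = 4 Hz.

4 Hz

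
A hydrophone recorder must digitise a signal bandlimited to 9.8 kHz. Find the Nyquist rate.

Nyquist rate = 2 × 9.8 kHz = 19.6 kHz.

19.6 kHz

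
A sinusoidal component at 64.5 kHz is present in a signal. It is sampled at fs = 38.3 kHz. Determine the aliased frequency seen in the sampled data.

12.1 kHz

64.5 kHz mod fs = 26.2 kHz.
26.2 kHz > fs/2 = 19.15 kHz, folds to fs − 26.2 kHz = 12.1 kHz.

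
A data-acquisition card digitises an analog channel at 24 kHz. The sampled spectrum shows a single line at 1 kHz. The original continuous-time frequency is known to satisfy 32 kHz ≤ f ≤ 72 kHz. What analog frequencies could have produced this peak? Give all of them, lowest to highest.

Frequencies that alias to 1 kHz are k·fs ± 1 kHz for integer k ≥ 0.
k=0: 1 kHz.
k=1: 23 kHz, 25 kHz.
k=2: 47 kHz, 49 kHz.
k=3: 71 kHz, 73 kHz.
k=4: 95 kHz, 97 kHz.
Within [32 kHz, 72 kHz]: 47 kHz, 49 kHz, 71 kHz.

47 kHz, 49 kHz, 71 kHz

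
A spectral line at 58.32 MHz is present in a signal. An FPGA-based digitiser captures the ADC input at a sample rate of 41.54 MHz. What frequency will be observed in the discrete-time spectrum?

16.78 MHz

58.32 MHz mod fs = 16.78 MHz.
16.78 MHz ≤ fs/2 = 20.77 MHz, appears at 16.78 MHz.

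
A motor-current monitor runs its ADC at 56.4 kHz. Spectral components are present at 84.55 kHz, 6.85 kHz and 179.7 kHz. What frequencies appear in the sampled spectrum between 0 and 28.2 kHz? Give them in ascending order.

6.85 kHz, 10.5 kHz, 28.15 kHz

fs/2 = 28.2 kHz.
84.55 kHz mod fs = 28.15 kHz.
28.15 kHz ≤ fs/2 = 28.2 kHz, appears at 28.15 kHz.
6.85 kHz ≤ fs/2 = 28.2 kHz, passes unchanged.
179.7 kHz mod fs = 10.5 kHz.
10.5 kHz ≤ fs/2 = 28.2 kHz, appears at 10.5 kHz.
Distinct values: {6.85 kHz, 10.5 kHz, 28.15 kHz}.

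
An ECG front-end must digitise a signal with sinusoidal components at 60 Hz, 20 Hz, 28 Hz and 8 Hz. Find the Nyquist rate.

120 Hz

Highest-frequency component: 60 Hz.
Nyquist rate = 2 × 60 Hz = 120 Hz.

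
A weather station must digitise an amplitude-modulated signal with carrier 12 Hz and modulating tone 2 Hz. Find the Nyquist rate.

AM sidebands sit at fc ± fm = 10 Hz and 14 Hz.
Highest-frequency component: 14 Hz.
Nyquist rate = 2 × 14 Hz = 28 Hz.

28 Hz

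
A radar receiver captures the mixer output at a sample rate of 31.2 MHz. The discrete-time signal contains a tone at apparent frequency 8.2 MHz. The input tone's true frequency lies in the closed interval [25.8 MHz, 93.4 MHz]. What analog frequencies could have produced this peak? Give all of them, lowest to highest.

39.4 MHz, 54.2 MHz, 70.6 MHz, 85.4 MHz

Frequencies that alias to 8.2 MHz are k·fs ± 8.2 MHz for integer k ≥ 0.
k=0: 8.2 MHz.
k=1: 23 MHz, 39.4 MHz.
k=2: 54.2 MHz, 70.6 MHz.
k=3: 85.4 MHz, 101.8 MHz.
k=4: 116.6 MHz, 133 MHz.
Within [25.8 MHz, 93.4 MHz]: 39.4 MHz, 54.2 MHz, 70.6 MHz, 85.4 MHz.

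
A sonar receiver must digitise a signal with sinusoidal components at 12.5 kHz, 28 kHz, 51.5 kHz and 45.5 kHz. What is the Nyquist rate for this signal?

Highest-frequency component: 51.5 kHz.
Nyquist rate = 2 × 51.5 kHz = 103 kHz.

103 kHz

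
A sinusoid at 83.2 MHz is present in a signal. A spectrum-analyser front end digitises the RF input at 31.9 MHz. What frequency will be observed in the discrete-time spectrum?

83.2 MHz mod fs = 19.4 MHz.
19.4 MHz > fs/2 = 15.95 MHz, folds to fs − 19.4 MHz = 12.5 MHz.

12.5 MHz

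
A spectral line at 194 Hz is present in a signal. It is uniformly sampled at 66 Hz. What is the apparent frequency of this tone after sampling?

194 Hz mod fs = 62 Hz.
62 Hz > fs/2 = 33 Hz, folds to fs − 62 Hz = 4 Hz.

4 Hz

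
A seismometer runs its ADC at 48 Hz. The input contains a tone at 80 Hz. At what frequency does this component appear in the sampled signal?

16 Hz

80 Hz mod fs = 32 Hz.
32 Hz > fs/2 = 24 Hz, folds to fs − 32 Hz = 16 Hz.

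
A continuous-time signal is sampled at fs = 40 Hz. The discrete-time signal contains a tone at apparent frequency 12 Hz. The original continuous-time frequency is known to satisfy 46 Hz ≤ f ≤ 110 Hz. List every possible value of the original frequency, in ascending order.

Frequencies that alias to 12 Hz are k·fs ± 12 Hz for integer k ≥ 0.
k=0: 12 Hz.
k=1: 28 Hz, 52 Hz.
k=2: 68 Hz, 92 Hz.
k=3: 108 Hz, 132 Hz.
k=4: 148 Hz, 172 Hz.
Within [46 Hz, 110 Hz]: 52 Hz, 68 Hz, 92 Hz, 108 Hz.

52 Hz, 68 Hz, 92 Hz, 108 Hz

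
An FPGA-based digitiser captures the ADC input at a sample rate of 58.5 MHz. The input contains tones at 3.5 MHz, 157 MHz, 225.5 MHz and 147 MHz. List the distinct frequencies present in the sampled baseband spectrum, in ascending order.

fs/2 = 29.25 MHz.
3.5 MHz ≤ fs/2 = 29.25 MHz, passes unchanged.
157 MHz mod fs = 40 MHz.
40 MHz > fs/2 = 29.25 MHz, folds to fs − 40 MHz = 18.5 MHz.
225.5 MHz mod fs = 50 MHz.
50 MHz > fs/2 = 29.25 MHz, folds to fs − 50 MHz = 8.5 MHz.
147 MHz mod fs = 30 MHz.
30 MHz > fs/2 = 29.25 MHz, folds to fs − 30 MHz = 28.5 MHz.
Distinct values: {3.5 MHz, 8.5 MHz, 18.5 MHz, 28.5 MHz}.

3.5 MHz, 8.5 MHz, 18.5 MHz, 28.5 MHz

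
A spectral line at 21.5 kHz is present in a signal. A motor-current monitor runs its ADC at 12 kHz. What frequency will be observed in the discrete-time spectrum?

2.5 kHz

21.5 kHz mod fs = 9.5 kHz.
9.5 kHz > fs/2 = 6 kHz, folds to fs − 9.5 kHz = 2.5 kHz.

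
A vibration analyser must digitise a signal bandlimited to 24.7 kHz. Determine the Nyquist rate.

49.4 kHz

Nyquist rate = 2 × 24.7 kHz = 49.4 kHz.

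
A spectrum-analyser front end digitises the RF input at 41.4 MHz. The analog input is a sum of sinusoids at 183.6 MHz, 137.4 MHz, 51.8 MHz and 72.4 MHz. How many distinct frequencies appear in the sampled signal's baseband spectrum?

3

fs/2 = 20.7 MHz.
183.6 MHz mod fs = 18 MHz.
18 MHz ≤ fs/2 = 20.7 MHz, appears at 18 MHz.
137.4 MHz mod fs = 13.2 MHz.
13.2 MHz ≤ fs/2 = 20.7 MHz, appears at 13.2 MHz.
51.8 MHz mod fs = 10.4 MHz.
10.4 MHz ≤ fs/2 = 20.7 MHz, appears at 10.4 MHz.
72.4 MHz mod fs = 31 MHz.
31 MHz > fs/2 = 20.7 MHz, folds to fs − 31 MHz = 10.4 MHz.
Distinct values: {10.4 MHz, 13.2 MHz, 18 MHz} → 3.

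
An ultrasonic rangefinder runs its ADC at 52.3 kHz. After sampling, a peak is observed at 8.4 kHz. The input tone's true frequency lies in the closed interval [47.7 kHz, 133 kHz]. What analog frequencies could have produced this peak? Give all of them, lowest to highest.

Frequencies that alias to 8.4 kHz are k·fs ± 8.4 kHz for integer k ≥ 0.
k=0: 8.4 kHz.
k=1: 43.9 kHz, 60.7 kHz.
k=2: 96.2 kHz, 113 kHz.
k=3: 148.5 kHz, 165.3 kHz.
Within [47.7 kHz, 133 kHz]: 60.7 kHz, 96.2 kHz, 113 kHz.

60.7 kHz, 96.2 kHz, 113 kHz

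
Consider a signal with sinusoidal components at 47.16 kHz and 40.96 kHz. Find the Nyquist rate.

Highest-frequency component: 47.16 kHz.
Nyquist rate = 2 × 47.16 kHz = 94.32 kHz.

94.32 kHz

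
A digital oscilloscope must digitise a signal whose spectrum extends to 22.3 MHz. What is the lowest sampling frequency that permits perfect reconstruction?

Nyquist rate = 2 × 22.3 MHz = 44.6 MHz.

44.6 MHz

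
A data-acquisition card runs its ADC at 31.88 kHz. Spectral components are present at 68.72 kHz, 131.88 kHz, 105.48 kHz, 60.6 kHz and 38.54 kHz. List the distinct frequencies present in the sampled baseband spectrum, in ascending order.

fs/2 = 15.94 kHz.
68.72 kHz mod fs = 4.96 kHz.
4.96 kHz ≤ fs/2 = 15.94 kHz, appears at 4.96 kHz.
131.88 kHz mod fs = 4.36 kHz.
4.36 kHz ≤ fs/2 = 15.94 kHz, appears at 4.36 kHz.
105.48 kHz mod fs = 9.84 kHz.
9.84 kHz ≤ fs/2 = 15.94 kHz, appears at 9.84 kHz.
60.6 kHz mod fs = 28.72 kHz.
28.72 kHz > fs/2 = 15.94 kHz, folds to fs − 28.72 kHz = 3.16 kHz.
38.54 kHz mod fs = 6.66 kHz.
6.66 kHz ≤ fs/2 = 15.94 kHz, appears at 6.66 kHz.
Distinct values: {3.16 kHz, 4.36 kHz, 4.96 kHz, 6.66 kHz, 9.84 kHz}.

3.16 kHz, 4.36 kHz, 4.96 kHz, 6.66 kHz, 9.84 kHz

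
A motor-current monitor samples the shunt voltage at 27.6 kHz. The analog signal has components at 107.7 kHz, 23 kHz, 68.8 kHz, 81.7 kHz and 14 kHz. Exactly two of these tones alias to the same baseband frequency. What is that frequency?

13.6 kHz

fs/2 = 13.8 kHz.
107.7 kHz mod fs = 24.9 kHz.
24.9 kHz > fs/2 = 13.8 kHz, folds to fs − 24.9 kHz = 2.7 kHz.
23 kHz > fs/2 = 13.8 kHz, folds to fs − 23 kHz = 4.6 kHz.
68.8 kHz mod fs = 13.6 kHz.
13.6 kHz ≤ fs/2 = 13.8 kHz, appears at 13.6 kHz.
81.7 kHz mod fs = 26.5 kHz.
26.5 kHz > fs/2 = 13.8 kHz, folds to fs − 26.5 kHz = 1.1 kHz.
14 kHz > fs/2 = 13.8 kHz, folds to fs − 14 kHz = 13.6 kHz.
14 kHz and 68.8 kHz both map to 13.6 kHz.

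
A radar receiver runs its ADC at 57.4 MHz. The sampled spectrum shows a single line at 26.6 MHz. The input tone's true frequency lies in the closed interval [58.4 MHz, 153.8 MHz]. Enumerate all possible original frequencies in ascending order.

Frequencies that alias to 26.6 MHz are k·fs ± 26.6 MHz for integer k ≥ 0.
k=0: 26.6 MHz.
k=1: 30.8 MHz, 84 MHz.
k=2: 88.2 MHz, 141.4 MHz.
k=3: 145.6 MHz, 198.8 MHz.
k=4: 203 MHz, 256.2 MHz.
Within [58.4 MHz, 153.8 MHz]: 84 MHz, 88.2 MHz, 141.4 MHz, 145.6 MHz.

84 MHz, 88.2 MHz, 141.4 MHz, 145.6 MHz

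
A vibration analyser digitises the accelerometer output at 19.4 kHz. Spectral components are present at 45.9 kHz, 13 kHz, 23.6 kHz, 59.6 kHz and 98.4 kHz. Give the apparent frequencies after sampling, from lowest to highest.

fs/2 = 9.7 kHz.
45.9 kHz mod fs = 7.1 kHz.
7.1 kHz ≤ fs/2 = 9.7 kHz, appears at 7.1 kHz.
13 kHz > fs/2 = 9.7 kHz, folds to fs − 13 kHz = 6.4 kHz.
23.6 kHz mod fs = 4.2 kHz.
4.2 kHz ≤ fs/2 = 9.7 kHz, appears at 4.2 kHz.
59.6 kHz mod fs = 1.4 kHz.
1.4 kHz ≤ fs/2 = 9.7 kHz, appears at 1.4 kHz.
98.4 kHz mod fs = 1.4 kHz.
1.4 kHz ≤ fs/2 = 9.7 kHz, appears at 1.4 kHz.
Distinct values: {1.4 kHz, 4.2 kHz, 6.4 kHz, 7.1 kHz}.

1.4 kHz, 4.2 kHz, 6.4 kHz, 7.1 kHz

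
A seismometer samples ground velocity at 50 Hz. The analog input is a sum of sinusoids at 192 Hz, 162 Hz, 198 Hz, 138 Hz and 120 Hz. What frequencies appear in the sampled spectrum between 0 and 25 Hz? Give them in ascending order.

fs/2 = 25 Hz.
192 Hz mod fs = 42 Hz.
42 Hz > fs/2 = 25 Hz, folds to fs − 42 Hz = 8 Hz.
162 Hz mod fs = 12 Hz.
12 Hz ≤ fs/2 = 25 Hz, appears at 12 Hz.
198 Hz mod fs = 48 Hz.
48 Hz > fs/2 = 25 Hz, folds to fs − 48 Hz = 2 Hz.
138 Hz mod fs = 38 Hz.
38 Hz > fs/2 = 25 Hz, folds to fs − 38 Hz = 12 Hz.
120 Hz mod fs = 20 Hz.
20 Hz ≤ fs/2 = 25 Hz, appears at 20 Hz.
Distinct values: {2 Hz, 8 Hz, 12 Hz, 20 Hz}.

2 Hz, 8 Hz, 12 Hz, 20 Hz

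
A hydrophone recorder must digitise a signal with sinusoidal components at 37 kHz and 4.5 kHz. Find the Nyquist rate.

74 kHz

Highest-frequency component: 37 kHz.
Nyquist rate = 2 × 37 kHz = 74 kHz.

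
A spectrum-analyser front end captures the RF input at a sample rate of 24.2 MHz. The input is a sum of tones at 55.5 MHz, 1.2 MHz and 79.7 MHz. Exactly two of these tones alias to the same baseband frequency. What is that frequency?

7.1 MHz

fs/2 = 12.1 MHz.
55.5 MHz mod fs = 7.1 MHz.
7.1 MHz ≤ fs/2 = 12.1 MHz, appears at 7.1 MHz.
1.2 MHz ≤ fs/2 = 12.1 MHz, passes unchanged.
79.7 MHz mod fs = 7.1 MHz.
7.1 MHz ≤ fs/2 = 12.1 MHz, appears at 7.1 MHz.
55.5 MHz and 79.7 MHz both map to 7.1 MHz.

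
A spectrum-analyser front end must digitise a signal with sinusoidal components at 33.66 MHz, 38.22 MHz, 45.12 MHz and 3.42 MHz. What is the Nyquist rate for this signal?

Highest-frequency component: 45.12 MHz.
Nyquist rate = 2 × 45.12 MHz = 90.24 MHz.

90.24 MHz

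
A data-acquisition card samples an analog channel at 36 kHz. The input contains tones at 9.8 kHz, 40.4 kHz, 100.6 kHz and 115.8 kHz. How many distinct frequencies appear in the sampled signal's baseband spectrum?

4

fs/2 = 18 kHz.
9.8 kHz ≤ fs/2 = 18 kHz, passes unchanged.
40.4 kHz mod fs = 4.4 kHz.
4.4 kHz ≤ fs/2 = 18 kHz, appears at 4.4 kHz.
100.6 kHz mod fs = 28.6 kHz.
28.6 kHz > fs/2 = 18 kHz, folds to fs − 28.6 kHz = 7.4 kHz.
115.8 kHz mod fs = 7.8 kHz.
7.8 kHz ≤ fs/2 = 18 kHz, appears at 7.8 kHz.
Distinct values: {4.4 kHz, 7.4 kHz, 7.8 kHz, 9.8 kHz} → 4.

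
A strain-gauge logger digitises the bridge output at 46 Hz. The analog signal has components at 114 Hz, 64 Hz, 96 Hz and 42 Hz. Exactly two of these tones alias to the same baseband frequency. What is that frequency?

fs/2 = 23 Hz.
114 Hz mod fs = 22 Hz.
22 Hz ≤ fs/2 = 23 Hz, appears at 22 Hz.
64 Hz mod fs = 18 Hz.
18 Hz ≤ fs/2 = 23 Hz, appears at 18 Hz.
96 Hz mod fs = 4 Hz.
4 Hz ≤ fs/2 = 23 Hz, appears at 4 Hz.
42 Hz > fs/2 = 23 Hz, folds to fs − 42 Hz = 4 Hz.
42 Hz and 96 Hz both map to 4 Hz.

4 Hz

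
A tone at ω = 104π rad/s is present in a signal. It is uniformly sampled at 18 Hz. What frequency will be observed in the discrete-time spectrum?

ω = 104π rad/s → f = ω/(2π) = 52 Hz.
52 Hz mod fs = 16 Hz.
16 Hz > fs/2 = 9 Hz, folds to fs − 16 Hz = 2 Hz.

2 Hz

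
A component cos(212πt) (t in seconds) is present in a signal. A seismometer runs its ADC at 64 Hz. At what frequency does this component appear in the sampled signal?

ω = 212π rad/s → f = ω/(2π) = 106 Hz.
106 Hz mod fs = 42 Hz.
42 Hz > fs/2 = 32 Hz, folds to fs − 42 Hz = 22 Hz.

22 Hz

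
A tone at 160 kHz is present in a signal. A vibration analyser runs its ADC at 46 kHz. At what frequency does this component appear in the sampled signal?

160 kHz mod fs = 22 kHz.
22 kHz ≤ fs/2 = 23 kHz, appears at 22 kHz.

22 kHz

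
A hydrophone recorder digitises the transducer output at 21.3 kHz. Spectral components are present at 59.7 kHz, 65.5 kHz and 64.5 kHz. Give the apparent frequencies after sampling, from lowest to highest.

0.6 kHz, 1.6 kHz, 4.2 kHz

fs/2 = 10.65 kHz.
59.7 kHz mod fs = 17.1 kHz.
17.1 kHz > fs/2 = 10.65 kHz, folds to fs − 17.1 kHz = 4.2 kHz.
65.5 kHz mod fs = 1.6 kHz.
1.6 kHz ≤ fs/2 = 10.65 kHz, appears at 1.6 kHz.
64.5 kHz mod fs = 0.6 kHz.
0.6 kHz ≤ fs/2 = 10.65 kHz, appears at 0.6 kHz.
Distinct values: {0.6 kHz, 1.6 kHz, 4.2 kHz}.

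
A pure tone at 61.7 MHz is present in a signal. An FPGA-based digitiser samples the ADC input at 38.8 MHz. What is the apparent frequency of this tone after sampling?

61.7 MHz mod fs = 22.9 MHz.
22.9 MHz > fs/2 = 19.4 MHz, folds to fs − 22.9 MHz = 15.9 MHz.

15.9 MHz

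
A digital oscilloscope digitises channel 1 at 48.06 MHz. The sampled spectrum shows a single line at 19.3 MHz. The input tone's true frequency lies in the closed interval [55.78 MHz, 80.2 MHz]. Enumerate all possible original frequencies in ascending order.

67.36 MHz, 76.82 MHz

Frequencies that alias to 19.3 MHz are k·fs ± 19.3 MHz for integer k ≥ 0.
k=0: 19.3 MHz.
k=1: 28.76 MHz, 67.36 MHz.
k=2: 76.82 MHz, 115.42 MHz.
k=3: 124.88 MHz, 163.48 MHz.
Within [55.78 MHz, 80.2 MHz]: 67.36 MHz, 76.82 MHz.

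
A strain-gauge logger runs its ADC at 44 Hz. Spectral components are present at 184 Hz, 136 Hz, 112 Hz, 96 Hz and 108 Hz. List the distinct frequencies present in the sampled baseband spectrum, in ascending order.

4 Hz, 8 Hz, 20 Hz

fs/2 = 22 Hz.
184 Hz mod fs = 8 Hz.
8 Hz ≤ fs/2 = 22 Hz, appears at 8 Hz.
136 Hz mod fs = 4 Hz.
4 Hz ≤ fs/2 = 22 Hz, appears at 4 Hz.
112 Hz mod fs = 24 Hz.
24 Hz > fs/2 = 22 Hz, folds to fs − 24 Hz = 20 Hz.
96 Hz mod fs = 8 Hz.
8 Hz ≤ fs/2 = 22 Hz, appears at 8 Hz.
108 Hz mod fs = 20 Hz.
20 Hz ≤ fs/2 = 22 Hz, appears at 20 Hz.
Distinct values: {4 Hz, 8 Hz, 20 Hz}.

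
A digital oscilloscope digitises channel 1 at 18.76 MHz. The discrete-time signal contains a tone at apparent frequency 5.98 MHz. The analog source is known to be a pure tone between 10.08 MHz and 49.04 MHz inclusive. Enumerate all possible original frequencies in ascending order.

12.78 MHz, 24.74 MHz, 31.54 MHz, 43.5 MHz

Frequencies that alias to 5.98 MHz are k·fs ± 5.98 MHz for integer k ≥ 0.
k=0: 5.98 MHz.
k=1: 12.78 MHz, 24.74 MHz.
k=2: 31.54 MHz, 43.5 MHz.
k=3: 50.3 MHz, 62.26 MHz.
Within [10.08 MHz, 49.04 MHz]: 12.78 MHz, 24.74 MHz, 31.54 MHz, 43.5 MHz.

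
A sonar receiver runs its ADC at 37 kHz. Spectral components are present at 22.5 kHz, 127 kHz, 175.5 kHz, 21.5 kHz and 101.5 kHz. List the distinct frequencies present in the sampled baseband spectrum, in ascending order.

fs/2 = 18.5 kHz.
22.5 kHz > fs/2 = 18.5 kHz, folds to fs − 22.5 kHz = 14.5 kHz.
127 kHz mod fs = 16 kHz.
16 kHz ≤ fs/2 = 18.5 kHz, appears at 16 kHz.
175.5 kHz mod fs = 27.5 kHz.
27.5 kHz > fs/2 = 18.5 kHz, folds to fs − 27.5 kHz = 9.5 kHz.
21.5 kHz > fs/2 = 18.5 kHz, folds to fs − 21.5 kHz = 15.5 kHz.
101.5 kHz mod fs = 27.5 kHz.
27.5 kHz > fs/2 = 18.5 kHz, folds to fs − 27.5 kHz = 9.5 kHz.
Distinct values: {9.5 kHz, 14.5 kHz, 15.5 kHz, 16 kHz}.

9.5 kHz, 14.5 kHz, 15.5 kHz, 16 kHz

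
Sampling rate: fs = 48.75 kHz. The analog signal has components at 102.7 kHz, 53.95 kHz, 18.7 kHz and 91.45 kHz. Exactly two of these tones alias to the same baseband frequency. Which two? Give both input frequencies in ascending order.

53.95 kHz, 102.7 kHz

fs/2 = 24.375 kHz.
102.7 kHz mod fs = 5.2 kHz.
5.2 kHz ≤ fs/2 = 24.375 kHz, appears at 5.2 kHz.
53.95 kHz mod fs = 5.2 kHz.
5.2 kHz ≤ fs/2 = 24.375 kHz, appears at 5.2 kHz.
18.7 kHz ≤ fs/2 = 24.375 kHz, passes unchanged.
91.45 kHz mod fs = 42.7 kHz.
42.7 kHz > fs/2 = 24.375 kHz, folds to fs − 42.7 kHz = 6.05 kHz.
53.95 kHz and 102.7 kHz both map to 5.2 kHz.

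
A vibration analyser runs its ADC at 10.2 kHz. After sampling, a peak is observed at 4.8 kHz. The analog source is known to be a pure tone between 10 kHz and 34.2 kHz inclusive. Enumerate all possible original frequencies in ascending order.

15 kHz, 15.6 kHz, 25.2 kHz, 25.8 kHz

Frequencies that alias to 4.8 kHz are k·fs ± 4.8 kHz for integer k ≥ 0.
k=0: 4.8 kHz.
k=1: 5.4 kHz, 15 kHz.
k=2: 15.6 kHz, 25.2 kHz.
k=3: 25.8 kHz, 35.4 kHz.
k=4: 36 kHz, 45.6 kHz.
Within [10 kHz, 34.2 kHz]: 15 kHz, 15.6 kHz, 25.2 kHz, 25.8 kHz.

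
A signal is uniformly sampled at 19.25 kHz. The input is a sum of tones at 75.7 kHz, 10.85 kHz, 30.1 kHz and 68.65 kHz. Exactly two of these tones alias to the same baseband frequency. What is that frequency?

8.4 kHz

fs/2 = 9.625 kHz.
75.7 kHz mod fs = 17.95 kHz.
17.95 kHz > fs/2 = 9.625 kHz, folds to fs − 17.95 kHz = 1.3 kHz.
10.85 kHz > fs/2 = 9.625 kHz, folds to fs − 10.85 kHz = 8.4 kHz.
30.1 kHz mod fs = 10.85 kHz.
10.85 kHz > fs/2 = 9.625 kHz, folds to fs − 10.85 kHz = 8.4 kHz.
68.65 kHz mod fs = 10.9 kHz.
10.9 kHz > fs/2 = 9.625 kHz, folds to fs − 10.9 kHz = 8.35 kHz.
10.85 kHz and 30.1 kHz both map to 8.4 kHz.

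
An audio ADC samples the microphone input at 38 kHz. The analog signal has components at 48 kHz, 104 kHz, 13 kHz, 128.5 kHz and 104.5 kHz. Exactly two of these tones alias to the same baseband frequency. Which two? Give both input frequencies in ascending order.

48 kHz, 104 kHz

fs/2 = 19 kHz.
48 kHz mod fs = 10 kHz.
10 kHz ≤ fs/2 = 19 kHz, appears at 10 kHz.
104 kHz mod fs = 28 kHz.
28 kHz > fs/2 = 19 kHz, folds to fs − 28 kHz = 10 kHz.
13 kHz ≤ fs/2 = 19 kHz, passes unchanged.
128.5 kHz mod fs = 14.5 kHz.
14.5 kHz ≤ fs/2 = 19 kHz, appears at 14.5 kHz.
104.5 kHz mod fs = 28.5 kHz.
28.5 kHz > fs/2 = 19 kHz, folds to fs − 28.5 kHz = 9.5 kHz.
48 kHz and 104 kHz both map to 10 kHz.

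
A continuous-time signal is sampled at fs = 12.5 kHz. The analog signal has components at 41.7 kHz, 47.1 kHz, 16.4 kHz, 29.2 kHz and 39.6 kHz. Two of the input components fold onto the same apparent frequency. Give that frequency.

fs/2 = 6.25 kHz.
41.7 kHz mod fs = 4.2 kHz.
4.2 kHz ≤ fs/2 = 6.25 kHz, appears at 4.2 kHz.
47.1 kHz mod fs = 9.6 kHz.
9.6 kHz > fs/2 = 6.25 kHz, folds to fs − 9.6 kHz = 2.9 kHz.
16.4 kHz mod fs = 3.9 kHz.
3.9 kHz ≤ fs/2 = 6.25 kHz, appears at 3.9 kHz.
29.2 kHz mod fs = 4.2 kHz.
4.2 kHz ≤ fs/2 = 6.25 kHz, appears at 4.2 kHz.
39.6 kHz mod fs = 2.1 kHz.
2.1 kHz ≤ fs/2 = 6.25 kHz, appears at 2.1 kHz.
29.2 kHz and 41.7 kHz both map to 4.2 kHz.

4.2 kHz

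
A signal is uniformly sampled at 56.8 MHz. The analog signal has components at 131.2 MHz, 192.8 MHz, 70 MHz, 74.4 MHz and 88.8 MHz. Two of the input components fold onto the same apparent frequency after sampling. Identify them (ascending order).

74.4 MHz, 131.2 MHz

fs/2 = 28.4 MHz.
131.2 MHz mod fs = 17.6 MHz.
17.6 MHz ≤ fs/2 = 28.4 MHz, appears at 17.6 MHz.
192.8 MHz mod fs = 22.4 MHz.
22.4 MHz ≤ fs/2 = 28.4 MHz, appears at 22.4 MHz.
70 MHz mod fs = 13.2 MHz.
13.2 MHz ≤ fs/2 = 28.4 MHz, appears at 13.2 MHz.
74.4 MHz mod fs = 17.6 MHz.
17.6 MHz ≤ fs/2 = 28.4 MHz, appears at 17.6 MHz.
88.8 MHz mod fs = 32 MHz.
32 MHz > fs/2 = 28.4 MHz, folds to fs − 32 MHz = 24.8 MHz.
74.4 MHz and 131.2 MHz both map to 17.6 MHz.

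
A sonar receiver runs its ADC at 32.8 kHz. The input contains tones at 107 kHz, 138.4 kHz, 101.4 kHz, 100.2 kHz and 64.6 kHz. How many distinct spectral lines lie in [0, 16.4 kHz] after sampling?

5

fs/2 = 16.4 kHz.
107 kHz mod fs = 8.6 kHz.
8.6 kHz ≤ fs/2 = 16.4 kHz, appears at 8.6 kHz.
138.4 kHz mod fs = 7.2 kHz.
7.2 kHz ≤ fs/2 = 16.4 kHz, appears at 7.2 kHz.
101.4 kHz mod fs = 3 kHz.
3 kHz ≤ fs/2 = 16.4 kHz, appears at 3 kHz.
100.2 kHz mod fs = 1.8 kHz.
1.8 kHz ≤ fs/2 = 16.4 kHz, appears at 1.8 kHz.
64.6 kHz mod fs = 31.8 kHz.
31.8 kHz > fs/2 = 16.4 kHz, folds to fs − 31.8 kHz = 1 kHz.
Distinct values: {1 kHz, 1.8 kHz, 3 kHz, 7.2 kHz, 8.6 kHz} → 5.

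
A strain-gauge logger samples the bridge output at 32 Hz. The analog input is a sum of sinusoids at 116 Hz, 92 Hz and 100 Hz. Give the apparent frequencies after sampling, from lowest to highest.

4 Hz, 12 Hz

fs/2 = 16 Hz.
116 Hz mod fs = 20 Hz.
20 Hz > fs/2 = 16 Hz, folds to fs − 20 Hz = 12 Hz.
92 Hz mod fs = 28 Hz.
28 Hz > fs/2 = 16 Hz, folds to fs − 28 Hz = 4 Hz.
100 Hz mod fs = 4 Hz.
4 Hz ≤ fs/2 = 16 Hz, appears at 4 Hz.
Distinct values: {4 Hz, 12 Hz}.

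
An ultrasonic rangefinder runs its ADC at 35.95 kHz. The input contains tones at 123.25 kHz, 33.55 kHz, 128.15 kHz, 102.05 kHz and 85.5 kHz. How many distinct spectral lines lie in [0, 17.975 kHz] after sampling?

5

fs/2 = 17.975 kHz.
123.25 kHz mod fs = 15.4 kHz.
15.4 kHz ≤ fs/2 = 17.975 kHz, appears at 15.4 kHz.
33.55 kHz > fs/2 = 17.975 kHz, folds to fs − 33.55 kHz = 2.4 kHz.
128.15 kHz mod fs = 20.3 kHz.
20.3 kHz > fs/2 = 17.975 kHz, folds to fs − 20.3 kHz = 15.65 kHz.
102.05 kHz mod fs = 30.15 kHz.
30.15 kHz > fs/2 = 17.975 kHz, folds to fs − 30.15 kHz = 5.8 kHz.
85.5 kHz mod fs = 13.6 kHz.
13.6 kHz ≤ fs/2 = 17.975 kHz, appears at 13.6 kHz.
Distinct values: {2.4 kHz, 5.8 kHz, 13.6 kHz, 15.4 kHz, 15.65 kHz} → 5.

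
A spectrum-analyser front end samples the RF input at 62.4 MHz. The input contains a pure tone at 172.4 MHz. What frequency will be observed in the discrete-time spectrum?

172.4 MHz mod fs = 47.6 MHz.
47.6 MHz > fs/2 = 31.2 MHz, folds to fs − 47.6 MHz = 14.8 MHz.

14.8 MHz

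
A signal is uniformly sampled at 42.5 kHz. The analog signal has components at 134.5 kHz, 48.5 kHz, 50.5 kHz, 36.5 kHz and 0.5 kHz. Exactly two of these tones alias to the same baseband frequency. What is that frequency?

6 kHz

fs/2 = 21.25 kHz.
134.5 kHz mod fs = 7 kHz.
7 kHz ≤ fs/2 = 21.25 kHz, appears at 7 kHz.
48.5 kHz mod fs = 6 kHz.
6 kHz ≤ fs/2 = 21.25 kHz, appears at 6 kHz.
50.5 kHz mod fs = 8 kHz.
8 kHz ≤ fs/2 = 21.25 kHz, appears at 8 kHz.
36.5 kHz > fs/2 = 21.25 kHz, folds to fs − 36.5 kHz = 6 kHz.
0.5 kHz ≤ fs/2 = 21.25 kHz, passes unchanged.
36.5 kHz and 48.5 kHz both map to 6 kHz.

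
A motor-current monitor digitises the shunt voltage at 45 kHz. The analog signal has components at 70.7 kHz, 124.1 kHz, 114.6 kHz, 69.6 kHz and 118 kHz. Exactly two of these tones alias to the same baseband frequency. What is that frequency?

fs/2 = 22.5 kHz.
70.7 kHz mod fs = 25.7 kHz.
25.7 kHz > fs/2 = 22.5 kHz, folds to fs − 25.7 kHz = 19.3 kHz.
124.1 kHz mod fs = 34.1 kHz.
34.1 kHz > fs/2 = 22.5 kHz, folds to fs − 34.1 kHz = 10.9 kHz.
114.6 kHz mod fs = 24.6 kHz.
24.6 kHz > fs/2 = 22.5 kHz, folds to fs − 24.6 kHz = 20.4 kHz.
69.6 kHz mod fs = 24.6 kHz.
24.6 kHz > fs/2 = 22.5 kHz, folds to fs − 24.6 kHz = 20.4 kHz.
118 kHz mod fs = 28 kHz.
28 kHz > fs/2 = 22.5 kHz, folds to fs − 28 kHz = 17 kHz.
69.6 kHz and 114.6 kHz both map to 20.4 kHz.

20.4 kHz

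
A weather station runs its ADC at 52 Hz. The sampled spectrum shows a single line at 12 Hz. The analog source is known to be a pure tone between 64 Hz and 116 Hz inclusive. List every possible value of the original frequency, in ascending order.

64 Hz, 92 Hz, 116 Hz

Frequencies that alias to 12 Hz are k·fs ± 12 Hz for integer k ≥ 0.
k=0: 12 Hz.
k=1: 40 Hz, 64 Hz.
k=2: 92 Hz, 116 Hz.
k=3: 144 Hz, 168 Hz.
Within [64 Hz, 116 Hz]: 64 Hz, 92 Hz, 116 Hz.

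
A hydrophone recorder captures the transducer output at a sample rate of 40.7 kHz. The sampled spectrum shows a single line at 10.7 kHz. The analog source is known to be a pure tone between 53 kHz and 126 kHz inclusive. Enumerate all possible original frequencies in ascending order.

70.7 kHz, 92.1 kHz, 111.4 kHz

Frequencies that alias to 10.7 kHz are k·fs ± 10.7 kHz for integer k ≥ 0.
k=0: 10.7 kHz.
k=1: 30 kHz, 51.4 kHz.
k=2: 70.7 kHz, 92.1 kHz.
k=3: 111.4 kHz, 132.8 kHz.
k=4: 152.1 kHz, 173.5 kHz.
Within [53 kHz, 126 kHz]: 70.7 kHz, 92.1 kHz, 111.4 kHz.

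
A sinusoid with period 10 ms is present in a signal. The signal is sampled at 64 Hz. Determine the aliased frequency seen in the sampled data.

T = 10 ms → f = 1/T = 100 Hz.
100 Hz mod fs = 36 Hz.
36 Hz > fs/2 = 32 Hz, folds to fs − 36 Hz = 28 Hz.

28 Hz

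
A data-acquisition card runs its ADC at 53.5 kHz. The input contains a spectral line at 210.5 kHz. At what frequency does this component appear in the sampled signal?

210.5 kHz mod fs = 50 kHz.
50 kHz > fs/2 = 26.75 kHz, folds to fs − 50 kHz = 3.5 kHz.

3.5 kHz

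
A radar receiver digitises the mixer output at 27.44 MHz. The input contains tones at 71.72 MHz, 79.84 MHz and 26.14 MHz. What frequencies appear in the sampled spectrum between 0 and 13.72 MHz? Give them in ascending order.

fs/2 = 13.72 MHz.
71.72 MHz mod fs = 16.84 MHz.
16.84 MHz > fs/2 = 13.72 MHz, folds to fs − 16.84 MHz = 10.6 MHz.
79.84 MHz mod fs = 24.96 MHz.
24.96 MHz > fs/2 = 13.72 MHz, folds to fs − 24.96 MHz = 2.48 MHz.
26.14 MHz > fs/2 = 13.72 MHz, folds to fs − 26.14 MHz = 1.3 MHz.
Distinct values: {1.3 MHz, 2.48 MHz, 10.6 MHz}.

1.3 MHz, 2.48 MHz, 10.6 MHz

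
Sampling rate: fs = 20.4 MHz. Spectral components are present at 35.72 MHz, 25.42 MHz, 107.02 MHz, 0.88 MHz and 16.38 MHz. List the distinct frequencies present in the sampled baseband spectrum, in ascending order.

0.88 MHz, 4.02 MHz, 5.02 MHz, 5.08 MHz

fs/2 = 10.2 MHz.
35.72 MHz mod fs = 15.32 MHz.
15.32 MHz > fs/2 = 10.2 MHz, folds to fs − 15.32 MHz = 5.08 MHz.
25.42 MHz mod fs = 5.02 MHz.
5.02 MHz ≤ fs/2 = 10.2 MHz, appears at 5.02 MHz.
107.02 MHz mod fs = 5.02 MHz.
5.02 MHz ≤ fs/2 = 10.2 MHz, appears at 5.02 MHz.
0.88 MHz ≤ fs/2 = 10.2 MHz, passes unchanged.
16.38 MHz > fs/2 = 10.2 MHz, folds to fs − 16.38 MHz = 4.02 MHz.
Distinct values: {0.88 MHz, 4.02 MHz, 5.02 MHz, 5.08 MHz}.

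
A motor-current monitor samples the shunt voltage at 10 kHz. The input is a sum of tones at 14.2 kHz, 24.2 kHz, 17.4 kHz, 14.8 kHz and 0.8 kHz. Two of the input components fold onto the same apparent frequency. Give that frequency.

4.2 kHz

fs/2 = 5 kHz.
14.2 kHz mod fs = 4.2 kHz.
4.2 kHz ≤ fs/2 = 5 kHz, appears at 4.2 kHz.
24.2 kHz mod fs = 4.2 kHz.
4.2 kHz ≤ fs/2 = 5 kHz, appears at 4.2 kHz.
17.4 kHz mod fs = 7.4 kHz.
7.4 kHz > fs/2 = 5 kHz, folds to fs − 7.4 kHz = 2.6 kHz.
14.8 kHz mod fs = 4.8 kHz.
4.8 kHz ≤ fs/2 = 5 kHz, appears at 4.8 kHz.
0.8 kHz ≤ fs/2 = 5 kHz, passes unchanged.
14.2 kHz and 24.2 kHz both map to 4.2 kHz.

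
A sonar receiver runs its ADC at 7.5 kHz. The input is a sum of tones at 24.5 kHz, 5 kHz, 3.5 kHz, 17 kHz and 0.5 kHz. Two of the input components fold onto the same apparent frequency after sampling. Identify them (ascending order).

17 kHz, 24.5 kHz

fs/2 = 3.75 kHz.
24.5 kHz mod fs = 2 kHz.
2 kHz ≤ fs/2 = 3.75 kHz, appears at 2 kHz.
5 kHz > fs/2 = 3.75 kHz, folds to fs − 5 kHz = 2.5 kHz.
3.5 kHz ≤ fs/2 = 3.75 kHz, passes unchanged.
17 kHz mod fs = 2 kHz.
2 kHz ≤ fs/2 = 3.75 kHz, appears at 2 kHz.
0.5 kHz ≤ fs/2 = 3.75 kHz, passes unchanged.
17 kHz and 24.5 kHz both map to 2 kHz.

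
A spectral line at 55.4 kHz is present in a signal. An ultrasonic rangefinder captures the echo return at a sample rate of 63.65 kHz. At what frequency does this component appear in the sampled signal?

8.25 kHz

55.4 kHz > fs/2 = 31.825 kHz, folds to fs − 55.4 kHz = 8.25 kHz.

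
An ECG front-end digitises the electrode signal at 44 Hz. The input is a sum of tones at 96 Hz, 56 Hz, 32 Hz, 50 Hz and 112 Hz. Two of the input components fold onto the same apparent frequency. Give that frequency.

fs/2 = 22 Hz.
96 Hz mod fs = 8 Hz.
8 Hz ≤ fs/2 = 22 Hz, appears at 8 Hz.
56 Hz mod fs = 12 Hz.
12 Hz ≤ fs/2 = 22 Hz, appears at 12 Hz.
32 Hz > fs/2 = 22 Hz, folds to fs − 32 Hz = 12 Hz.
50 Hz mod fs = 6 Hz.
6 Hz ≤ fs/2 = 22 Hz, appears at 6 Hz.
112 Hz mod fs = 24 Hz.
24 Hz > fs/2 = 22 Hz, folds to fs − 24 Hz = 20 Hz.
32 Hz and 56 Hz both map to 12 Hz.

12 Hz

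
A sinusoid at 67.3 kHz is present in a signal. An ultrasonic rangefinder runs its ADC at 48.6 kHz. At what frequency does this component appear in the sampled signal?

18.7 kHz

67.3 kHz mod fs = 18.7 kHz.
18.7 kHz ≤ fs/2 = 24.3 kHz, appears at 18.7 kHz.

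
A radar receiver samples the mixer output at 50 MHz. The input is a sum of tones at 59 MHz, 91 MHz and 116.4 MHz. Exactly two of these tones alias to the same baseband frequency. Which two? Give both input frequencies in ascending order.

59 MHz, 91 MHz

fs/2 = 25 MHz.
59 MHz mod fs = 9 MHz.
9 MHz ≤ fs/2 = 25 MHz, appears at 9 MHz.
91 MHz mod fs = 41 MHz.
41 MHz > fs/2 = 25 MHz, folds to fs − 41 MHz = 9 MHz.
116.4 MHz mod fs = 16.4 MHz.
16.4 MHz ≤ fs/2 = 25 MHz, appears at 16.4 MHz.
59 MHz and 91 MHz both map to 9 MHz.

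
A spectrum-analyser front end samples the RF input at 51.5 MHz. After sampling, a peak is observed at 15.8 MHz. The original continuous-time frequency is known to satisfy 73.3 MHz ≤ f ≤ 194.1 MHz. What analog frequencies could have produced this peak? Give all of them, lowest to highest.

Frequencies that alias to 15.8 MHz are k·fs ± 15.8 MHz for integer k ≥ 0.
k=0: 15.8 MHz.
k=1: 35.7 MHz, 67.3 MHz.
k=2: 87.2 MHz, 118.8 MHz.
k=3: 138.7 MHz, 170.3 MHz.
k=4: 190.2 MHz, 221.8 MHz.
k=5: 241.7 MHz, 273.3 MHz.
Within [73.3 MHz, 194.1 MHz]: 87.2 MHz, 118.8 MHz, 138.7 MHz, 170.3 MHz, 190.2 MHz.

87.2 MHz, 118.8 MHz, 138.7 MHz, 170.3 MHz, 190.2 MHz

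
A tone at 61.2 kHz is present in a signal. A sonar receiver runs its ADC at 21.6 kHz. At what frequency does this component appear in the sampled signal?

3.6 kHz

61.2 kHz mod fs = 18 kHz.
18 kHz > fs/2 = 10.8 kHz, folds to fs − 18 kHz = 3.6 kHz.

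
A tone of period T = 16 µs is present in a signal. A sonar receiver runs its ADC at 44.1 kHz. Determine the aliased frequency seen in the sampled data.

18.4 kHz

T = 16 µs → f = 1/T = 62.5 kHz.
62.5 kHz mod fs = 18.4 kHz.
18.4 kHz ≤ fs/2 = 22.05 kHz, appears at 18.4 kHz.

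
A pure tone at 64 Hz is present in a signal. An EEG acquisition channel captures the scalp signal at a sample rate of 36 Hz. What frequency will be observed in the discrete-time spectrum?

8 Hz

64 Hz mod fs = 28 Hz.
28 Hz > fs/2 = 18 Hz, folds to fs − 28 Hz = 8 Hz.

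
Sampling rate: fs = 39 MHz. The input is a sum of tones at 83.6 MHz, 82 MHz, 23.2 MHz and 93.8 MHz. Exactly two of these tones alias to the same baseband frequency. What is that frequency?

fs/2 = 19.5 MHz.
83.6 MHz mod fs = 5.6 MHz.
5.6 MHz ≤ fs/2 = 19.5 MHz, appears at 5.6 MHz.
82 MHz mod fs = 4 MHz.
4 MHz ≤ fs/2 = 19.5 MHz, appears at 4 MHz.
23.2 MHz > fs/2 = 19.5 MHz, folds to fs − 23.2 MHz = 15.8 MHz.
93.8 MHz mod fs = 15.8 MHz.
15.8 MHz ≤ fs/2 = 19.5 MHz, appears at 15.8 MHz.
23.2 MHz and 93.8 MHz both map to 15.8 MHz.

15.8 MHz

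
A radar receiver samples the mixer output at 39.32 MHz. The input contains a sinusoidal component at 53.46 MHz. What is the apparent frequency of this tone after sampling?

53.46 MHz mod fs = 14.14 MHz.
14.14 MHz ≤ fs/2 = 19.66 MHz, appears at 14.14 MHz.

14.14 MHz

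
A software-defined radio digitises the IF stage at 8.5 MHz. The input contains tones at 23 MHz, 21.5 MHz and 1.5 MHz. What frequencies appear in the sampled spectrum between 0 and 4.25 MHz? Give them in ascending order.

fs/2 = 4.25 MHz.
23 MHz mod fs = 6 MHz.
6 MHz > fs/2 = 4.25 MHz, folds to fs − 6 MHz = 2.5 MHz.
21.5 MHz mod fs = 4.5 MHz.
4.5 MHz > fs/2 = 4.25 MHz, folds to fs − 4.5 MHz = 4 MHz.
1.5 MHz ≤ fs/2 = 4.25 MHz, passes unchanged.
Distinct values: {1.5 MHz, 2.5 MHz, 4 MHz}.

1.5 MHz, 2.5 MHz, 4 MHz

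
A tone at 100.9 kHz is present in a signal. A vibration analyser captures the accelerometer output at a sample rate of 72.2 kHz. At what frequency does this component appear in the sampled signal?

28.7 kHz

100.9 kHz mod fs = 28.7 kHz.
28.7 kHz ≤ fs/2 = 36.1 kHz, appears at 28.7 kHz.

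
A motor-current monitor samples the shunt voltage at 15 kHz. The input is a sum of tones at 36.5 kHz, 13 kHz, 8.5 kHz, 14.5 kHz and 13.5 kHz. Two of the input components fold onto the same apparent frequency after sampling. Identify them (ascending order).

fs/2 = 7.5 kHz.
36.5 kHz mod fs = 6.5 kHz.
6.5 kHz ≤ fs/2 = 7.5 kHz, appears at 6.5 kHz.
13 kHz > fs/2 = 7.5 kHz, folds to fs − 13 kHz = 2 kHz.
8.5 kHz > fs/2 = 7.5 kHz, folds to fs − 8.5 kHz = 6.5 kHz.
14.5 kHz > fs/2 = 7.5 kHz, folds to fs − 14.5 kHz = 0.5 kHz.
13.5 kHz > fs/2 = 7.5 kHz, folds to fs − 13.5 kHz = 1.5 kHz.
8.5 kHz and 36.5 kHz both map to 6.5 kHz.

8.5 kHz, 36.5 kHz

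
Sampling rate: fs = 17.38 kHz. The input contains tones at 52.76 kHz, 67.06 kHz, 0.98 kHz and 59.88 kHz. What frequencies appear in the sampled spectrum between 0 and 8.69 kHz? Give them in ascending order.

0.62 kHz, 0.98 kHz, 2.46 kHz, 7.74 kHz

fs/2 = 8.69 kHz.
52.76 kHz mod fs = 0.62 kHz.
0.62 kHz ≤ fs/2 = 8.69 kHz, appears at 0.62 kHz.
67.06 kHz mod fs = 14.92 kHz.
14.92 kHz > fs/2 = 8.69 kHz, folds to fs − 14.92 kHz = 2.46 kHz.
0.98 kHz ≤ fs/2 = 8.69 kHz, passes unchanged.
59.88 kHz mod fs = 7.74 kHz.
7.74 kHz ≤ fs/2 = 8.69 kHz, appears at 7.74 kHz.
Distinct values: {0.62 kHz, 0.98 kHz, 2.46 kHz, 7.74 kHz}.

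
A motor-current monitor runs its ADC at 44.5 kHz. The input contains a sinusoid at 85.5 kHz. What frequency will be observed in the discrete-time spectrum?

85.5 kHz mod fs = 41 kHz.
41 kHz > fs/2 = 22.25 kHz, folds to fs − 41 kHz = 3.5 kHz.

3.5 kHz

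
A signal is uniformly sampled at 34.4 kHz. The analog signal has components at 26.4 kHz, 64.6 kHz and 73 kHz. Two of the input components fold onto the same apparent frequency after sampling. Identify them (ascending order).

64.6 kHz, 73 kHz

fs/2 = 17.2 kHz.
26.4 kHz > fs/2 = 17.2 kHz, folds to fs − 26.4 kHz = 8 kHz.
64.6 kHz mod fs = 30.2 kHz.
30.2 kHz > fs/2 = 17.2 kHz, folds to fs − 30.2 kHz = 4.2 kHz.
73 kHz mod fs = 4.2 kHz.
4.2 kHz ≤ fs/2 = 17.2 kHz, appears at 4.2 kHz.
64.6 kHz and 73 kHz both map to 4.2 kHz.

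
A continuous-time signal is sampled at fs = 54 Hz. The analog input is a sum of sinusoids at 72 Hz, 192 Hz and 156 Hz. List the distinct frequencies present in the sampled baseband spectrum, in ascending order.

fs/2 = 27 Hz.
72 Hz mod fs = 18 Hz.
18 Hz ≤ fs/2 = 27 Hz, appears at 18 Hz.
192 Hz mod fs = 30 Hz.
30 Hz > fs/2 = 27 Hz, folds to fs − 30 Hz = 24 Hz.
156 Hz mod fs = 48 Hz.
48 Hz > fs/2 = 27 Hz, folds to fs − 48 Hz = 6 Hz.
Distinct values: {6 Hz, 18 Hz, 24 Hz}.

6 Hz, 18 Hz, 24 Hz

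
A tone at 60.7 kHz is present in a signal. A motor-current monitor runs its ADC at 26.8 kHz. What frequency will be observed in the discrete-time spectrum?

60.7 kHz mod fs = 7.1 kHz.
7.1 kHz ≤ fs/2 = 13.4 kHz, appears at 7.1 kHz.

7.1 kHz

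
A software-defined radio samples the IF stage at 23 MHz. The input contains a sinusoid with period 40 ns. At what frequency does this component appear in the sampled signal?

2 MHz

T = 40 ns → f = 1/T = 25 MHz.
25 MHz mod fs = 2 MHz.
2 MHz ≤ fs/2 = 11.5 MHz, appears at 2 MHz.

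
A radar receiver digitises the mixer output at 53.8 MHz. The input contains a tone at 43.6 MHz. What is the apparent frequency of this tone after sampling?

43.6 MHz > fs/2 = 26.9 MHz, folds to fs − 43.6 MHz = 10.2 MHz.

10.2 MHz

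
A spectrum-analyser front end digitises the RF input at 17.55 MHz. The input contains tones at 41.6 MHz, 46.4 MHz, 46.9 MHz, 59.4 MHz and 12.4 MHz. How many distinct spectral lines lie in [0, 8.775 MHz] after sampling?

fs/2 = 8.775 MHz.
41.6 MHz mod fs = 6.5 MHz.
6.5 MHz ≤ fs/2 = 8.775 MHz, appears at 6.5 MHz.
46.4 MHz mod fs = 11.3 MHz.
11.3 MHz > fs/2 = 8.775 MHz, folds to fs − 11.3 MHz = 6.25 MHz.
46.9 MHz mod fs = 11.8 MHz.
11.8 MHz > fs/2 = 8.775 MHz, folds to fs − 11.8 MHz = 5.75 MHz.
59.4 MHz mod fs = 6.75 MHz.
6.75 MHz ≤ fs/2 = 8.775 MHz, appears at 6.75 MHz.
12.4 MHz > fs/2 = 8.775 MHz, folds to fs − 12.4 MHz = 5.15 MHz.
Distinct values: {5.15 MHz, 5.75 MHz, 6.25 MHz, 6.5 MHz, 6.75 MHz} → 5.

5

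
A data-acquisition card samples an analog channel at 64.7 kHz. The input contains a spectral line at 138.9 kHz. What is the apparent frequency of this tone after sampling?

138.9 kHz mod fs = 9.5 kHz.
9.5 kHz ≤ fs/2 = 32.35 kHz, appears at 9.5 kHz.

9.5 kHz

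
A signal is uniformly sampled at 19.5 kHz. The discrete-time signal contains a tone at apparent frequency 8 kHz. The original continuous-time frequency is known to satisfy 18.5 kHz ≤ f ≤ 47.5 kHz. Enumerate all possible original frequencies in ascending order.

Frequencies that alias to 8 kHz are k·fs ± 8 kHz for integer k ≥ 0.
k=0: 8 kHz.
k=1: 11.5 kHz, 27.5 kHz.
k=2: 31 kHz, 47 kHz.
k=3: 50.5 kHz, 66.5 kHz.
Within [18.5 kHz, 47.5 kHz]: 27.5 kHz, 31 kHz, 47 kHz.

27.5 kHz, 31 kHz, 47 kHz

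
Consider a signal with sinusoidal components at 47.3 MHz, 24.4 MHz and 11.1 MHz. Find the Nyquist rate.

Highest-frequency component: 47.3 MHz.
Nyquist rate = 2 × 47.3 MHz = 94.6 MHz.

94.6 MHz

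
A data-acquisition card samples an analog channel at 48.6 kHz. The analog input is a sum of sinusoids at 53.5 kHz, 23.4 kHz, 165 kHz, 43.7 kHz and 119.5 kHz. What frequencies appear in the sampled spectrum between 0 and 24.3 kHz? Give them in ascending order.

4.9 kHz, 19.2 kHz, 22.3 kHz, 23.4 kHz

fs/2 = 24.3 kHz.
53.5 kHz mod fs = 4.9 kHz.
4.9 kHz ≤ fs/2 = 24.3 kHz, appears at 4.9 kHz.
23.4 kHz ≤ fs/2 = 24.3 kHz, passes unchanged.
165 kHz mod fs = 19.2 kHz.
19.2 kHz ≤ fs/2 = 24.3 kHz, appears at 19.2 kHz.
43.7 kHz > fs/2 = 24.3 kHz, folds to fs − 43.7 kHz = 4.9 kHz.
119.5 kHz mod fs = 22.3 kHz.
22.3 kHz ≤ fs/2 = 24.3 kHz, appears at 22.3 kHz.
Distinct values: {4.9 kHz, 19.2 kHz, 22.3 kHz, 23.4 kHz}.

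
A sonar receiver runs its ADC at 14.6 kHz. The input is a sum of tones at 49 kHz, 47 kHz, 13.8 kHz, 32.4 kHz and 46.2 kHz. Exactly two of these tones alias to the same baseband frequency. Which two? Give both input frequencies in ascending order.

fs/2 = 7.3 kHz.
49 kHz mod fs = 5.2 kHz.
5.2 kHz ≤ fs/2 = 7.3 kHz, appears at 5.2 kHz.
47 kHz mod fs = 3.2 kHz.
3.2 kHz ≤ fs/2 = 7.3 kHz, appears at 3.2 kHz.
13.8 kHz > fs/2 = 7.3 kHz, folds to fs − 13.8 kHz = 0.8 kHz.
32.4 kHz mod fs = 3.2 kHz.
3.2 kHz ≤ fs/2 = 7.3 kHz, appears at 3.2 kHz.
46.2 kHz mod fs = 2.4 kHz.
2.4 kHz ≤ fs/2 = 7.3 kHz, appears at 2.4 kHz.
32.4 kHz and 47 kHz both map to 3.2 kHz.

32.4 kHz, 47 kHz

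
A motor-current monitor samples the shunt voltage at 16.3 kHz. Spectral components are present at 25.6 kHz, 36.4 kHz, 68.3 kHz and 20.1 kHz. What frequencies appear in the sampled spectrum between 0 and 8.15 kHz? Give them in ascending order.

fs/2 = 8.15 kHz.
25.6 kHz mod fs = 9.3 kHz.
9.3 kHz > fs/2 = 8.15 kHz, folds to fs − 9.3 kHz = 7 kHz.
36.4 kHz mod fs = 3.8 kHz.
3.8 kHz ≤ fs/2 = 8.15 kHz, appears at 3.8 kHz.
68.3 kHz mod fs = 3.1 kHz.
3.1 kHz ≤ fs/2 = 8.15 kHz, appears at 3.1 kHz.
20.1 kHz mod fs = 3.8 kHz.
3.8 kHz ≤ fs/2 = 8.15 kHz, appears at 3.8 kHz.
Distinct values: {3.1 kHz, 3.8 kHz, 7 kHz}.

3.1 kHz, 3.8 kHz, 7 kHz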